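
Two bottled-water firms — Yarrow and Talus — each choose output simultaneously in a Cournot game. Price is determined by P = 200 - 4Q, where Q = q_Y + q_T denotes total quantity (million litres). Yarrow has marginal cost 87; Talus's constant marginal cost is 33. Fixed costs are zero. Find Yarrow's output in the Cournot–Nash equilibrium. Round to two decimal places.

4.92

Yarrow's profit: π_Y = (200 - 4Q)q_Y - (87q_Y). Setting ∂π_Y/∂q_Y = 0: 113 - 8q_Y - 4(q_T) = 0.
Talus's profit: π_T = (200 - 4Q)q_T - (33q_T). Setting ∂π_T/∂q_T = 0: 167 - 8q_T - 4(q_Y) = 0.
So q_Y = (113 - 4q_T)/8 and q_T = (167 - 4q_Y)/8.
Solving the pair: q_Y = 59/12, q_T = 221/12.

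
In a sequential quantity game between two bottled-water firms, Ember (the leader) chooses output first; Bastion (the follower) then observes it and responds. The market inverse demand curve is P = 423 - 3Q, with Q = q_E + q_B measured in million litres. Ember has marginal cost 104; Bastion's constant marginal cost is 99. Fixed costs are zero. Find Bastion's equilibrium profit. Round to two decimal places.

The follower Bastion best-responds to any q_E: π_B = (423 - 3Q)q_B - 99q_B.
∂π_B/∂q_B = 324 - 3q_E - 6q_B = 0 gives the reaction function q_B = (324 - 3q_E)/6.
The leader anticipates this reaction. Substituting into P = 423 - 3Q gives P = 261 - (3/2)q_E, so π_E = (261 - (3/2)q_E)q_E - 104q_E.
The leader's first-order condition 157 - 3q_E = 0 yields q_E = 157/3.
Then q_B = (324 - 3·(157/3))/6 = 167/6.
Price P = 423 - 3·(481/6) = 365/2.
Bastion's profit: (365/2 - 99)·(167/6) = 2324.0833.

2324.08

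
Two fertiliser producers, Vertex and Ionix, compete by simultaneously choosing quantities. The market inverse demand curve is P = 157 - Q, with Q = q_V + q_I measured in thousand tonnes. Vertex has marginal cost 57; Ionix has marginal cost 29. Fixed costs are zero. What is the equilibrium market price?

81

Vertex's profit: π_V = (157 - Q)q_V - (57q_V). Setting ∂π_V/∂q_V = 0: 100 - 2q_V - (q_I) = 0.
Ionix's profit: π_I = (157 - Q)q_I - (29q_I). Setting ∂π_I/∂q_I = 0: 128 - 2q_I - (q_V) = 0.
So q_V = (100 - q_I)/2 and q_I = (128 - q_V)/2.
Substituting one into the other gives q_V = 24 and q_I = 52.
Total output Q = 76, so price P = 157 - 76 = 81.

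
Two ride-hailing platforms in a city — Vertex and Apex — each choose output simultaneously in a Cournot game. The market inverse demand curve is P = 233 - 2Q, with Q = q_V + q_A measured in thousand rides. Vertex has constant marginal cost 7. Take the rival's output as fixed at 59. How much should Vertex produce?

27

With the rival's output fixed at 59, Vertex's profit is π_V = (233 - 2·59 - 2q_V)q_V - (7q_V) = (115 - 2q_V)q_V - (7q_V).
∂π_V/∂q_V = 108 - 4q_V = 0, so q_V = 27.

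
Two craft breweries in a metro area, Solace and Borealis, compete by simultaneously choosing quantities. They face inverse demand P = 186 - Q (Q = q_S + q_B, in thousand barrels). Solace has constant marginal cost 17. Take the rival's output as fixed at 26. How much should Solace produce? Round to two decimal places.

71.50

With the rival's output fixed at 26, Solace's profit is π_S = (186 - 26 - q_S)q_S - (17q_S) = (160 - q_S)q_S - (17q_S).
∂π_S/∂q_S = 143 - 2q_S = 0, so q_S = 143/2.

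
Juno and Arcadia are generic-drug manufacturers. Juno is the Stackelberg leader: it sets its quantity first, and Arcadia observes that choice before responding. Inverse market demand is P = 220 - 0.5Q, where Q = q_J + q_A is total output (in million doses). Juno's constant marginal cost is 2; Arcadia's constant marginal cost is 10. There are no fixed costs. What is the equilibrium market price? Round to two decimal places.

58.50

Solve by backward induction. Given q_J, the follower Arcadia maximises π_A = (220 - (1/2)q_J - (1/2)q_A)q_A - 10q_A.
Setting the follower's marginal profit to zero, 210 - (1/2)q_J - q_A = 0, i.e. q_A = (210 - (1/2)q_J).
The leader anticipates this reaction. Substituting into P = 220 - 0.5Q gives P = 115 - (1/4)q_J, so π_J = (115 - (1/4)q_J)q_J - 2q_J.
Leader FOC: 113 - (1/2)q_J = 0, so q_J = 226.
Then q_A = (210 - (1/2)·226) = 97.
Total output Q = 323, so price P = 220 - (1/2)·323 = 117/2.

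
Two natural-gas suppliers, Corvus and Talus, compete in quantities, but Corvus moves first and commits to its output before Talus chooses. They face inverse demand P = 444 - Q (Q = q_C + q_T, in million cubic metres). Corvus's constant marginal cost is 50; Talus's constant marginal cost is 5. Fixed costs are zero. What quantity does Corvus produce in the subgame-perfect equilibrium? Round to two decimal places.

The follower Talus best-responds to any q_C: π_T = (444 - Q)q_T - 5q_T.
∂π_T/∂q_T = 439 - q_C - 2q_T = 0 gives the reaction function q_T = (439 - q_C)/2.
The leader anticipates this reaction. Substituting into P = 444 - Q gives P = 449/2 - (1/2)q_C, so π_C = (449/2 - (1/2)q_C)q_C - 50q_C.
The leader's first-order condition 349/2 - q_C = 0 yields q_C = 349/2.
Then q_T = (439 - 349/2)/2 = 529/4.

174.50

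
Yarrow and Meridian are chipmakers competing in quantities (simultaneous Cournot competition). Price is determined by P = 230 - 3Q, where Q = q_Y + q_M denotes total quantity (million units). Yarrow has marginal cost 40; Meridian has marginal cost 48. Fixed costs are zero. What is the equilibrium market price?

Yarrow's profit: π_Y = (230 - 3Q)q_Y - (40q_Y). Setting ∂π_Y/∂q_Y = 0: 190 - 6q_Y - 3(q_M) = 0.
Meridian's first-order condition: 182 - 6q_M - 3(q_Y) = 0.
Best responses: q_Y = (190 - 3q_M)/6, q_M = (182 - 3q_Y)/6.
Solving the pair: q_Y = 22, q_M = 58/3.
Total output Q = 124/3, so price P = 230 - 3·(124/3) = 106.

106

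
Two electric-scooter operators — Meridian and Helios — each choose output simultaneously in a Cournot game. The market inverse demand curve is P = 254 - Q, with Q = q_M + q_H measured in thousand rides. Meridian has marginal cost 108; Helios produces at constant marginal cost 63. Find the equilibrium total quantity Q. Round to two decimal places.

Meridian's profit: π_M = (254 - Q)q_M - (108q_M). Setting ∂π_M/∂q_M = 0: 146 - 2q_M - (q_H) = 0.
Helios's first-order condition: 191 - 2q_H - (q_M) = 0.
Best responses: q_M = (146 - q_H)/2, q_H = (191 - q_M)/2.
Substituting one into the other gives q_M = 101/3 and q_H = 236/3.
Total output Q = 101/3 + 236/3 = 337/3.

112.33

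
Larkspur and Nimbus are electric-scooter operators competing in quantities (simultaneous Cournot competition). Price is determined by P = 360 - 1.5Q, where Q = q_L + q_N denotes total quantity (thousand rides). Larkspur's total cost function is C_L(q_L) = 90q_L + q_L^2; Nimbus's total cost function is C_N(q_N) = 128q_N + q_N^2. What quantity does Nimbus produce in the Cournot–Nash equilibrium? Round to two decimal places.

33.19

Larkspur's profit: π_L = (360 - 1.5Q)q_L - (90q_L + q_L²). Setting ∂π_L/∂q_L = 0: 270 - 5q_L - (3/2)(q_N) = 0.
Nimbus's profit: π_N = (360 - 1.5Q)q_N - (128q_N + q_N²). Setting ∂π_N/∂q_N = 0: 232 - 5q_N - (3/2)(q_L) = 0.
Best responses: q_L = (270 - (3/2)q_N)/5, q_N = (232 - (3/2)q_L)/5.
Solving the pair: q_L = 44.0440, q_N = 33.1868.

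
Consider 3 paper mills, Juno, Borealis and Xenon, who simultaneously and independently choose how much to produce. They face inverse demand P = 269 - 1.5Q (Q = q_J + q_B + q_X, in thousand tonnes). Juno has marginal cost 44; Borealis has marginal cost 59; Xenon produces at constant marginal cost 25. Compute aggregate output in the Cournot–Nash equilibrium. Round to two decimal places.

113.17

Juno's profit: π_J = (269 - 1.5Q)q_J - (44q_J). Setting ∂π_J/∂q_J = 0: 225 - 3q_J - (3/2)(q_B + q_X) = 0.
Borealis's profit: π_B = (269 - 1.5Q)q_B - (59q_B). Setting ∂π_B/∂q_B = 0: 210 - 3q_B - (3/2)(q_J + q_X) = 0.
Xenon's profit: π_X = (269 - 1.5Q)q_X - (25q_X). Setting ∂π_X/∂q_X = 0: 244 - 3q_X - (3/2)(q_J + q_B) = 0.
Adding the 3 conditions: 679 − 3Q − 3Q = 0, i.e. Q = 679/6.
Back-substituting: q_J = (225 − 679/4)/(3/2) = 221/6, q_B = (210 − 679/4)/(3/2) = 161/6, q_X = (244 − 679/4)/(3/2) = 99/2.
Total output Q = 221/6 + 161/6 + 99/2 = 679/6.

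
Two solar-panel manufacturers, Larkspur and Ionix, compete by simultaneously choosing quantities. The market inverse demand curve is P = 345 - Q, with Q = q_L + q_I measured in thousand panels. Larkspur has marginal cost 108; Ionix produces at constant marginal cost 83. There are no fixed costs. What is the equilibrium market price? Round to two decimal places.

178.67

Larkspur's profit: π_L = (345 - Q)q_L - (108q_L). Setting ∂π_L/∂q_L = 0: 237 - 2q_L - (q_I) = 0.
Ionix's profit: π_I = (345 - Q)q_I - (83q_I). Setting ∂π_I/∂q_I = 0: 262 - 2q_I - (q_L) = 0.
So q_L = (237 - q_I)/2 and q_I = (262 - q_L)/2.
Solving the pair: q_L = 212/3, q_I = 287/3.
Total output Q = 499/3, so price P = 345 - 499/3 = 536/3.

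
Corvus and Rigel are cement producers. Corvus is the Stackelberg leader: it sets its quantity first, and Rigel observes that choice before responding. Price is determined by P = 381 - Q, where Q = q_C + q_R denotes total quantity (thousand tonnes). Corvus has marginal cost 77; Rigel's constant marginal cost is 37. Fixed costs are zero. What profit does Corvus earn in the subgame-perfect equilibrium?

The follower Rigel best-responds to any q_C: π_R = (381 - Q)q_R - 37q_R.
∂π_R/∂q_R = 344 - q_C - 2q_R = 0 gives the reaction function q_R = (344 - q_C)/2.
Corvus substitutes q_R(q_C) into its own profit: π_C = q_C(381 - q_C - (344 - q_C)/2) - 77q_C = (209 - (1/2)q_C)q_C - 77q_C.
Leader FOC: 132 - q_C = 0, so q_C = 132.
Then q_R = (344 - 132)/2 = 106.
Price P = 381 - 238 = 143.
Corvus's profit: (143 - 77)·132 = 8712.

8712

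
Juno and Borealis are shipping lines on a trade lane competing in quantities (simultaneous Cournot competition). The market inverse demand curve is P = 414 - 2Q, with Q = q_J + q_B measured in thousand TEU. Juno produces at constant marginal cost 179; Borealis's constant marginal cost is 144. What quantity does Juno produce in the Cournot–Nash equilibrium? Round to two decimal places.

Juno's profit: π_J = (414 - 2Q)q_J - (179q_J). Setting ∂π_J/∂q_J = 0: 235 - 4q_J - 2(q_B) = 0.
Borealis's profit: π_B = (414 - 2Q)q_B - (144q_B). Setting ∂π_B/∂q_B = 0: 270 - 4q_B - 2(q_J) = 0.
So q_J = (235 - 2q_B)/4 and q_B = (270 - 2q_J)/4.
Substituting one into the other gives q_J = 100/3 and q_B = 305/6.

33.33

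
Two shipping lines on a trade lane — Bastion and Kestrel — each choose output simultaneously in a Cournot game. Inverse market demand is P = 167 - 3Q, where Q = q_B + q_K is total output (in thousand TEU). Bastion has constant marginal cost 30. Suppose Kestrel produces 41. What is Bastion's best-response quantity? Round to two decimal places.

2.33

With the rival's output fixed at 41, Bastion's profit is π_B = (167 - 3·41 - 3q_B)q_B - (30q_B) = (44 - 3q_B)q_B - (30q_B).
∂π_B/∂q_B = 14 - 6q_B = 0, so q_B = 7/3.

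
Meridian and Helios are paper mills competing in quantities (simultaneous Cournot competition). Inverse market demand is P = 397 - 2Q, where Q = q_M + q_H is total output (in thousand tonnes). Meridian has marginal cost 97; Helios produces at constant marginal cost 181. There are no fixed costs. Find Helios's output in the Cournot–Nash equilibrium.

Meridian's profit: π_M = (397 - 2Q)q_M - (97q_M). Setting ∂π_M/∂q_M = 0: 300 - 4q_M - 2(q_H) = 0.
Helios's first-order condition: 216 - 4q_H - 2(q_M) = 0.
Rearranging gives the reaction functions q_M = (300 - 2q_H)/4 and q_H = (216 - 2q_M)/4.
Substituting one into the other gives q_M = 64 and q_H = 22.

22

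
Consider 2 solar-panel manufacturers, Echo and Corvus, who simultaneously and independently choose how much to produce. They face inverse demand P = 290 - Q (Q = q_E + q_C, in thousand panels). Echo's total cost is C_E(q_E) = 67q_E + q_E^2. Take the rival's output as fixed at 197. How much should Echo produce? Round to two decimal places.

6.50

With the rival's output fixed at 197, Echo's profit is π_E = (290 - 197 - q_E)q_E - (67q_E + q_E²) = (93 - q_E)q_E - (67q_E + q_E²).
∂π_E/∂q_E = 26 - 4q_E = 0, so q_E = 13/2.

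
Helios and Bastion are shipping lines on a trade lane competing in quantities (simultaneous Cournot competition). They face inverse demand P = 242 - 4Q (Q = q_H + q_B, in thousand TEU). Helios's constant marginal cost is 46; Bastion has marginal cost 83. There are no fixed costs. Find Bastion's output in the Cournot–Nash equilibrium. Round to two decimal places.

Helios's profit: π_H = (242 - 4Q)q_H - (46q_H). Setting ∂π_H/∂q_H = 0: 196 - 8q_H - 4(q_B) = 0.
Bastion's first-order condition: 159 - 8q_B - 4(q_H) = 0.
Best responses: q_H = (196 - 4q_B)/8, q_B = (159 - 4q_H)/8.
Substituting one into the other gives q_H = 233/12 and q_B = 61/6.

10.17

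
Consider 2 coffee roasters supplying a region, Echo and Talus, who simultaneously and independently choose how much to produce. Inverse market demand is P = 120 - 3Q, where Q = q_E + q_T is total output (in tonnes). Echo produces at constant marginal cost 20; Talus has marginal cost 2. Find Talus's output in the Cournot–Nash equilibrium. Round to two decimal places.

Echo's profit: π_E = (120 - 3Q)q_E - (20q_E). Setting ∂π_E/∂q_E = 0: 100 - 6q_E - 3(q_T) = 0.
Talus's first-order condition: 118 - 6q_T - 3(q_E) = 0.
Best responses: q_E = (100 - 3q_T)/6, q_T = (118 - 3q_E)/6.
Solving the pair: q_E = 82/9, q_T = 136/9.

15.11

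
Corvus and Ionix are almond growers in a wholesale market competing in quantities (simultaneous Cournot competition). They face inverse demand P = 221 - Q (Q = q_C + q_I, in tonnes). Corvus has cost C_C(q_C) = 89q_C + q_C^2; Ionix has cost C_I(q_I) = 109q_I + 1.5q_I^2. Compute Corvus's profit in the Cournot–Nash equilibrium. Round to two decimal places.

1663.73

Corvus's profit: π_C = (221 - Q)q_C - (89q_C + q_C²). Setting ∂π_C/∂q_C = 0: 132 - 4q_C - (q_I) = 0.
Ionix's profit: π_I = (221 - Q)q_I - (109q_I + (3/2)q_I²). Setting ∂π_I/∂q_I = 0: 112 - 5q_I - (q_C) = 0.
Rearranging gives the reaction functions q_C = (132 - q_I)/4 and q_I = (112 - q_C)/5.
Substituting one into the other gives q_C = 548/19 and q_I = 316/19.
Price P = 221 - 864/19 = 175.5263.
Corvus's profit: 175.5263·(548/19) - 89·(548/19) - (548/19)² = 1663.7341.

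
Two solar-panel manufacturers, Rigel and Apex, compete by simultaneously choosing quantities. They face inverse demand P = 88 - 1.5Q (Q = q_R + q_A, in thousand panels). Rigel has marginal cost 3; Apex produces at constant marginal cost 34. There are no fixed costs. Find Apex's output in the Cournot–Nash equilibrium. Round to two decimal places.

Rigel's profit: π_R = (88 - 1.5Q)q_R - (3q_R). Setting ∂π_R/∂q_R = 0: 85 - 3q_R - (3/2)(q_A) = 0.
Apex's profit: π_A = (88 - 1.5Q)q_A - (34q_A). Setting ∂π_A/∂q_A = 0: 54 - 3q_A - (3/2)(q_R) = 0.
Rearranging gives the reaction functions q_R = (85 - (3/2)q_A)/3 and q_A = (54 - (3/2)q_R)/3.
Solving the pair: q_R = 232/9, q_A = 46/9.

5.11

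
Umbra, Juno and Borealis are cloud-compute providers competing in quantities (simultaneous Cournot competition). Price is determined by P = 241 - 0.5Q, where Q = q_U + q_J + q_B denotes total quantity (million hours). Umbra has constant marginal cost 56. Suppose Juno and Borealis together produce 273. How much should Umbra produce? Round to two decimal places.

With rivals' combined output fixed at 273, Umbra's profit is π_U = (241 - (1/2)·273 - (1/2)q_U)q_U - (56q_U) = (209/2 - (1/2)q_U)q_U - (56q_U).
∂π_U/∂q_U = 97/2 - q_U = 0, so q_U = 97/2.

48.50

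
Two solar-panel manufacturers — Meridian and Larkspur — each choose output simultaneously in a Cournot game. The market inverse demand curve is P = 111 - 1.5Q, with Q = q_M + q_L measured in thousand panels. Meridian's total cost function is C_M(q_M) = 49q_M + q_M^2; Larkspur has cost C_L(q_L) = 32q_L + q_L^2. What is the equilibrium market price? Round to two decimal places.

78.46

Meridian's profit: π_M = (111 - 1.5Q)q_M - (49q_M + q_M²). Setting ∂π_M/∂q_M = 0: 62 - 5q_M - (3/2)(q_L) = 0.
Larkspur's profit: π_L = (111 - 1.5Q)q_L - (32q_L + q_L²). Setting ∂π_L/∂q_L = 0: 79 - 5q_L - (3/2)(q_M) = 0.
Best responses: q_M = (62 - (3/2)q_L)/5, q_L = (79 - (3/2)q_M)/5.
Solving the pair: q_M = 766/91, q_L = 1208/91.
Total output Q = 282/13, so price P = 111 - (3/2)·(282/13) = 1020/13.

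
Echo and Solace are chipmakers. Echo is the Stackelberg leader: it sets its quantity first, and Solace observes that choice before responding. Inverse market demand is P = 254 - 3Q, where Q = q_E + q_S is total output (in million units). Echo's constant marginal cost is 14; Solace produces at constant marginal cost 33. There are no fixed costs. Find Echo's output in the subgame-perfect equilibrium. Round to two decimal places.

The follower Solace best-responds to any q_E: π_S = (254 - 3Q)q_S - 33q_S.
∂π_S/∂q_S = 221 - 3q_E - 6q_S = 0 gives the reaction function q_S = (221 - 3q_E)/6.
Echo substitutes q_S(q_E) into its own profit: π_E = q_E(254 - 3q_E - (221 - 3q_E)/2) - 14q_E = (287/2 - (3/2)q_E)q_E - 14q_E.
The leader's first-order condition 259/2 - 3q_E = 0 yields q_E = 259/6.
Then q_S = (221 - 3·(259/6))/6 = 61/4.

43.17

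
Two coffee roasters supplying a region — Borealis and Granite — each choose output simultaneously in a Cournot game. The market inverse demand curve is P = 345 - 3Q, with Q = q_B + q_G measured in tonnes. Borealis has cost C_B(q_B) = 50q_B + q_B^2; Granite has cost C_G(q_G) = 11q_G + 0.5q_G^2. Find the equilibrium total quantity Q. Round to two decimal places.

60.64

Borealis's profit: π_B = (345 - 3Q)q_B - (50q_B + q_B²). Setting ∂π_B/∂q_B = 0: 295 - 8q_B - 3(q_G) = 0.
Granite's profit: π_G = (345 - 3Q)q_G - (11q_G + (1/2)q_G²). Setting ∂π_G/∂q_G = 0: 334 - 7q_G - 3(q_B) = 0.
Best responses: q_B = (295 - 3q_G)/8, q_G = (334 - 3q_B)/7.
Substituting one into the other gives q_B = 1063/47 and q_G = 1787/47.
Total output Q = 1063/47 + 1787/47 = 60.6383.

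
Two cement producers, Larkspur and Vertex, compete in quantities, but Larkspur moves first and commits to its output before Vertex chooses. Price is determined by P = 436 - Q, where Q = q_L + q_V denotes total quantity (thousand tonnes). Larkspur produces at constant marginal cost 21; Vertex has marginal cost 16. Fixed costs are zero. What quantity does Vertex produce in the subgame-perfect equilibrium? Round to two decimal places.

The follower Vertex best-responds to any q_L: π_V = (436 - Q)q_V - 16q_V.
Follower FOC: 420 - q_L - 2q_V = 0, so q_V(q_L) = (420 - q_L)/2.
The leader anticipates this reaction. Substituting into P = 436 - Q gives P = 226 - (1/2)q_L, so π_L = (226 - (1/2)q_L)q_L - 21q_L.
Leader FOC: 205 - q_L = 0, so q_L = 205.
Then q_V = (420 - 205)/2 = 215/2.

107.50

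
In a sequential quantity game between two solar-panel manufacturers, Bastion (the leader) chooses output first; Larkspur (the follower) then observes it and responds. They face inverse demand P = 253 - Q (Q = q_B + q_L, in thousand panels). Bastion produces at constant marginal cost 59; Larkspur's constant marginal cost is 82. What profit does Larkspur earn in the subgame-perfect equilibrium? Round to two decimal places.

976.56

Solve by backward induction. Given q_B, the follower Larkspur maximises π_L = (253 - q_B - q_L)q_L - 82q_L.
∂π_L/∂q_L = 171 - q_B - 2q_L = 0 gives the reaction function q_L = (171 - q_B)/2.
The leader anticipates this reaction. Substituting into P = 253 - Q gives P = 335/2 - (1/2)q_B, so π_B = (335/2 - (1/2)q_B)q_B - 59q_B.
Leader FOC: 217/2 - q_B = 0, so q_B = 217/2.
Then q_L = (171 - 217/2)/2 = 125/4.
Price P = 253 - 559/4 = 453/4.
Larkspur's profit: (453/4 - 82)·(125/4) = 976.5625.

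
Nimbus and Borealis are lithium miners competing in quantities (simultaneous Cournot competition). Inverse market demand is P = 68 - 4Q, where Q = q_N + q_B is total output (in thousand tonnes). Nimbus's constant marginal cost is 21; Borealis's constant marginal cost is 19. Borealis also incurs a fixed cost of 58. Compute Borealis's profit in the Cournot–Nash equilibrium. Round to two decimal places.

Nimbus's profit: π_N = (68 - 4Q)q_N - (21q_N). Setting ∂π_N/∂q_N = 0: 47 - 8q_N - 4(q_B) = 0.
Borealis's profit: π_B = (68 - 4Q)q_B - (19q_B). Setting ∂π_B/∂q_B = 0: 49 - 8q_B - 4(q_N) = 0.
Rearranging gives the reaction functions q_N = (47 - 4q_B)/8 and q_B = (49 - 4q_N)/8.
Solving the pair: q_N = 15/4, q_B = 17/4.
Price P = 68 - 4·8 = 36.
Borealis's profit: (36 - 19)·(17/4) - 58 = 57/4.

14.25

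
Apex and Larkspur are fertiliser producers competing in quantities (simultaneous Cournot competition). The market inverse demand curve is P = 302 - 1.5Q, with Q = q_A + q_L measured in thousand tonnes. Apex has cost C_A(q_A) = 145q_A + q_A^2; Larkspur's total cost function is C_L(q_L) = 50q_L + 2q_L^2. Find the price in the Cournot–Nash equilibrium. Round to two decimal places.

Apex's profit: π_A = (302 - 1.5Q)q_A - (145q_A + q_A²). Setting ∂π_A/∂q_A = 0: 157 - 5q_A - (3/2)(q_L) = 0.
Larkspur's profit: π_L = (302 - 1.5Q)q_L - (50q_L + 2q_L²). Setting ∂π_L/∂q_L = 0: 252 - 7q_L - (3/2)(q_A) = 0.
So q_A = (157 - (3/2)q_L)/5 and q_L = (252 - (3/2)q_A)/7.
Substituting one into the other gives q_A = 22.0153 and q_L = 31.2824.
Total output Q = 53.2977, so price P = 302 - (3/2)·53.2977 = 222.0534.

222.05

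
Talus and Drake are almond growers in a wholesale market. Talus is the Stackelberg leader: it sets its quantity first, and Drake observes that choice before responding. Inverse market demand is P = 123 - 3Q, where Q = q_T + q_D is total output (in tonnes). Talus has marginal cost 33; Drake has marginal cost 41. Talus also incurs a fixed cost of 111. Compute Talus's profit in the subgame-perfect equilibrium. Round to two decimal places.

289.17

The follower Drake best-responds to any q_T: π_D = (123 - 3Q)q_D - 41q_D.
Setting the follower's marginal profit to zero, 82 - 3q_T - 6q_D = 0, i.e. q_D = (82 - 3q_T)/6.
Talus substitutes q_D(q_T) into its own profit: π_T = q_T(123 - 3q_T - (82 - 3q_T)/2) - 33q_T = (82 - (3/2)q_T)q_T - 33q_T.
The leader's first-order condition 49 - 3q_T = 0 yields q_T = 49/3.
Then q_D = (82 - 3·(49/3))/6 = 11/2.
Price P = 123 - 3·(131/6) = 115/2.
Talus's profit: (115/2 - 33)·(49/3) - 111 = 1735/6.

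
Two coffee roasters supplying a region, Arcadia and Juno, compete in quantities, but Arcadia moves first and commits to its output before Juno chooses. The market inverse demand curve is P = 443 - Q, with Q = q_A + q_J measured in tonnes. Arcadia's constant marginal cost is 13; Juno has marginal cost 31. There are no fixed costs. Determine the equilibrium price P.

125

The follower Juno best-responds to any q_A: π_J = (443 - Q)q_J - 31q_J.
Setting the follower's marginal profit to zero, 412 - q_A - 2q_J = 0, i.e. q_J = (412 - q_A)/2.
The leader anticipates this reaction. Substituting into P = 443 - Q gives P = 237 - (1/2)q_A, so π_A = (237 - (1/2)q_A)q_A - 13q_A.
The leader's first-order condition 224 - q_A = 0 yields q_A = 224.
Then q_J = (412 - 224)/2 = 94.
Total output Q = 318, so price P = 443 - 318 = 125.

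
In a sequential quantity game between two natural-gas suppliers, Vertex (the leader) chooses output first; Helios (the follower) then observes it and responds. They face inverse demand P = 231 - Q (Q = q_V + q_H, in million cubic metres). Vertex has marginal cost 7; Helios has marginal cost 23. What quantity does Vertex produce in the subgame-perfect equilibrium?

Solve by backward induction. Given q_V, the follower Helios maximises π_H = (231 - q_V - q_H)q_H - 23q_H.
Follower FOC: 208 - q_V - 2q_H = 0, so q_H(q_V) = (208 - q_V)/2.
Vertex substitutes q_H(q_V) into its own profit: π_V = q_V(231 - q_V - (208 - q_V)/2) - 7q_V = (127 - (1/2)q_V)q_V - 7q_V.
Leader FOC: 120 - q_V = 0, so q_V = 120.
Then q_H = (208 - 120)/2 = 44.

120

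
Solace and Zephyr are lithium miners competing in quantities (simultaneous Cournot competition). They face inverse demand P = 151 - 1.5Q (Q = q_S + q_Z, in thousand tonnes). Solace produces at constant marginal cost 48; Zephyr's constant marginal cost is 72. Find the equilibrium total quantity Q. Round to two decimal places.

Solace's profit: π_S = (151 - 1.5Q)q_S - (48q_S). Setting ∂π_S/∂q_S = 0: 103 - 3q_S - (3/2)(q_Z) = 0.
Zephyr's first-order condition: 79 - 3q_Z - (3/2)(q_S) = 0.
So q_S = (103 - (3/2)q_Z)/3 and q_Z = (79 - (3/2)q_S)/3.
Solving the pair: q_S = 254/9, q_Z = 110/9.
Total output Q = 254/9 + 110/9 = 364/9.

40.44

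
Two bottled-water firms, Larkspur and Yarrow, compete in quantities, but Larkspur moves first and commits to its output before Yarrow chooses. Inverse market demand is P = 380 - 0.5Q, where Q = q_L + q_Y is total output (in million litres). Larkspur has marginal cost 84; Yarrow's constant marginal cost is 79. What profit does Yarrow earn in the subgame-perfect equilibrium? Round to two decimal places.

The follower Yarrow best-responds to any q_L: π_Y = (380 - 0.5Q)q_Y - 79q_Y.
Follower FOC: 301 - (1/2)q_L - q_Y = 0, so q_Y(q_L) = (301 - (1/2)q_L).
The leader anticipates this reaction. Substituting into P = 380 - 0.5Q gives P = 459/2 - (1/4)q_L, so π_L = (459/2 - (1/4)q_L)q_L - 84q_L.
The leader's first-order condition 291/2 - (1/2)q_L = 0 yields q_L = 291.
Then q_Y = (301 - (1/2)·291) = 311/2.
Price P = 380 - (1/2)·(893/2) = 627/4.
Yarrow's profit: (627/4 - 79)·(311/2) = 12090.1250.

12090.13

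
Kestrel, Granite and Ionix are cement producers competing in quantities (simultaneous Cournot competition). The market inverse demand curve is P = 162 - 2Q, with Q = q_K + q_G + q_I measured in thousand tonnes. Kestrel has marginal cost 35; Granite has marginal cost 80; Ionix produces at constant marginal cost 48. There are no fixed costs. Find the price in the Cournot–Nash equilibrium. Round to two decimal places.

81.25

Kestrel's profit: π_K = (162 - 2Q)q_K - (35q_K). Setting ∂π_K/∂q_K = 0: 127 - 4q_K - 2(q_G + q_I) = 0.
Granite's first-order condition: 82 - 4q_G - 2(q_K + q_I) = 0.
Ionix's first-order condition: 114 - 4q_I - 2(q_K + q_G) = 0.
Adding the 3 first-order conditions: 323 − 8Q = 0, so Q = 323/8.
Back-substituting: q_K = (127 − 323/4)/2 = 185/8, q_G = (82 − 323/4)/2 = 5/8, q_I = (114 − 323/4)/2 = 133/8.
Total output Q = 323/8, so price P = 162 - 2·(323/8) = 325/4.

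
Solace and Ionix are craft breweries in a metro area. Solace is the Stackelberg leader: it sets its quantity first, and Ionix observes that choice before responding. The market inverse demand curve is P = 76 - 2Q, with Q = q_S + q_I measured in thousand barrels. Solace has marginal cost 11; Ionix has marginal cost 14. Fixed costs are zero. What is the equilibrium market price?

Solve by backward induction. Given q_S, the follower Ionix maximises π_I = (76 - 2q_S - 2q_I)q_I - 14q_I.
∂π_I/∂q_I = 62 - 2q_S - 4q_I = 0 gives the reaction function q_I = (62 - 2q_S)/4.
Solace substitutes q_I(q_S) into its own profit: π_S = q_S(76 - 2q_S - (62 - 2q_S)/2) - 11q_S = (45 - q_S)q_S - 11q_S.
Maximising: ∂π_S/∂q_S = 34 - 2q_S = 0, giving q_S = 17.
Then q_I = (62 - 2·17)/4 = 7.
Total output Q = 24, so price P = 76 - 2·24 = 28.

28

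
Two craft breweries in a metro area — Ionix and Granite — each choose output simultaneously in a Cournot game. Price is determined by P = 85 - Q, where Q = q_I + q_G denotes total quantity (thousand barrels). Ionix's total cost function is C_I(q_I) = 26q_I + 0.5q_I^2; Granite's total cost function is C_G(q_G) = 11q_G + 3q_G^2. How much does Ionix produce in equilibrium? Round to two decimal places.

Ionix's profit: π_I = (85 - Q)q_I - (26q_I + (1/2)q_I²). Setting ∂π_I/∂q_I = 0: 59 - 3q_I - (q_G) = 0.
Granite's first-order condition: 74 - 8q_G - (q_I) = 0.
Rearranging gives the reaction functions q_I = (59 - q_G)/3 and q_G = (74 - q_I)/8.
Substituting one into the other gives q_I = 398/23 and q_G = 163/23.

17.30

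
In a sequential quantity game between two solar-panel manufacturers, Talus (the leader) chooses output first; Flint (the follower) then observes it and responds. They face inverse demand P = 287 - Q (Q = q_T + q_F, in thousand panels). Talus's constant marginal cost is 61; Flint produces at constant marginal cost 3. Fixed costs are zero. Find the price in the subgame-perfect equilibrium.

Solve by backward induction. Given q_T, the follower Flint maximises π_F = (287 - q_T - q_F)q_F - 3q_F.
∂π_F/∂q_F = 284 - q_T - 2q_F = 0 gives the reaction function q_F = (284 - q_T)/2.
Talus substitutes q_F(q_T) into its own profit: π_T = q_T(287 - q_T - (284 - q_T)/2) - 61q_T = (145 - (1/2)q_T)q_T - 61q_T.
Leader FOC: 84 - q_T = 0, so q_T = 84.
Then q_F = (284 - 84)/2 = 100.
Total output Q = 184, so price P = 287 - 184 = 103.

103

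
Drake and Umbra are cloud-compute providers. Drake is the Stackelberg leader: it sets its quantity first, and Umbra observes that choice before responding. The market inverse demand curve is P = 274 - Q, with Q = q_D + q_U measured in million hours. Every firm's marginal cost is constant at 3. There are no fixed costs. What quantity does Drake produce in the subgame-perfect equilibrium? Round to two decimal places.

Solve by backward induction. Given q_D, the follower Umbra maximises π_U = (274 - q_D - q_U)q_U - 3q_U.
Setting the follower's marginal profit to zero, 271 - q_D - 2q_U = 0, i.e. q_U = (271 - q_D)/2.
Drake substitutes q_U(q_D) into its own profit: π_D = q_D(274 - q_D - (271 - q_D)/2) - 3q_D = (277/2 - (1/2)q_D)q_D - 3q_D.
Leader FOC: 271/2 - q_D = 0, so q_D = 271/2.
Then q_U = (271 - 271/2)/2 = 271/4.

135.50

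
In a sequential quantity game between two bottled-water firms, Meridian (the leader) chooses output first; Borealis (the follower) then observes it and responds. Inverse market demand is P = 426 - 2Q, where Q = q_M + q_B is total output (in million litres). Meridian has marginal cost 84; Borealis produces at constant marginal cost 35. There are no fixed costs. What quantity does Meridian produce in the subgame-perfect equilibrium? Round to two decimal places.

Solve by backward induction. Given q_M, the follower Borealis maximises π_B = (426 - 2q_M - 2q_B)q_B - 35q_B.
∂π_B/∂q_B = 391 - 2q_M - 4q_B = 0 gives the reaction function q_B = (391 - 2q_M)/4.
Meridian substitutes q_B(q_M) into its own profit: π_M = q_M(426 - 2q_M - (391 - 2q_M)/2) - 84q_M = (461/2 - q_M)q_M - 84q_M.
The leader's first-order condition 293/2 - 2q_M = 0 yields q_M = 293/4.
Then q_B = (391 - 2·(293/4))/4 = 489/8.

73.25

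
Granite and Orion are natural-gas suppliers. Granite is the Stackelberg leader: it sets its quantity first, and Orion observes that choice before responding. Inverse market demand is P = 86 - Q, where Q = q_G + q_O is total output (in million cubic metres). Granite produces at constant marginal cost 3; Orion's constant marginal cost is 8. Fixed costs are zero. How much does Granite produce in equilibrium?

44

The follower Orion best-responds to any q_G: π_O = (86 - Q)q_O - 8q_O.
Follower FOC: 78 - q_G - 2q_O = 0, so q_O(q_G) = (78 - q_G)/2.
Granite substitutes q_O(q_G) into its own profit: π_G = q_G(86 - q_G - (78 - q_G)/2) - 3q_G = (47 - (1/2)q_G)q_G - 3q_G.
The leader's first-order condition 44 - q_G = 0 yields q_G = 44.
Then q_O = (78 - 44)/2 = 17.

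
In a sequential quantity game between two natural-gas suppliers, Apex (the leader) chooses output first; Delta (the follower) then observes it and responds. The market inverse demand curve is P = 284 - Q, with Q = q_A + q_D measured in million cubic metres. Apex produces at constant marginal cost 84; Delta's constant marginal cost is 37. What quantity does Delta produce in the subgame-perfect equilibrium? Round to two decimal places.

Solve by backward induction. Given q_A, the follower Delta maximises π_D = (284 - q_A - q_D)q_D - 37q_D.
∂π_D/∂q_D = 247 - q_A - 2q_D = 0 gives the reaction function q_D = (247 - q_A)/2.
Apex substitutes q_D(q_A) into its own profit: π_A = q_A(284 - q_A - (247 - q_A)/2) - 84q_A = (321/2 - (1/2)q_A)q_A - 84q_A.
Leader FOC: 153/2 - q_A = 0, so q_A = 153/2.
Then q_D = (247 - 153/2)/2 = 341/4.

85.25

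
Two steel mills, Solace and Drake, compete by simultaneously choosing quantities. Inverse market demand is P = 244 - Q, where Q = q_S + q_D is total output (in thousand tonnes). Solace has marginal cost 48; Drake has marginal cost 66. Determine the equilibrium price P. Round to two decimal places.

Solace's profit: π_S = (244 - Q)q_S - (48q_S). Setting ∂π_S/∂q_S = 0: 196 - 2q_S - (q_D) = 0.
Drake's first-order condition: 178 - 2q_D - (q_S) = 0.
Best responses: q_S = (196 - q_D)/2, q_D = (178 - q_S)/2.
Substituting one into the other gives q_S = 214/3 and q_D = 160/3.
Total output Q = 374/3, so price P = 244 - 374/3 = 358/3.

119.33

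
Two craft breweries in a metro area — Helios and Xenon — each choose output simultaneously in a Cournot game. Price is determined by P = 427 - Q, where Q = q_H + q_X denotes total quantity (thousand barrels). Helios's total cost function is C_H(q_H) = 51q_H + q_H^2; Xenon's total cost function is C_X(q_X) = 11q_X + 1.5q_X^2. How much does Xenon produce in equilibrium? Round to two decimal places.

Helios's profit: π_H = (427 - Q)q_H - (51q_H + q_H²). Setting ∂π_H/∂q_H = 0: 376 - 4q_H - (q_X) = 0.
Xenon's profit: π_X = (427 - Q)q_X - (11q_X + (3/2)q_X²). Setting ∂π_X/∂q_X = 0: 416 - 5q_X - (q_H) = 0.
So q_H = (376 - q_X)/4 and q_X = (416 - q_H)/5.
Substituting one into the other gives q_H = 1464/19 and q_X = 1288/19.

67.79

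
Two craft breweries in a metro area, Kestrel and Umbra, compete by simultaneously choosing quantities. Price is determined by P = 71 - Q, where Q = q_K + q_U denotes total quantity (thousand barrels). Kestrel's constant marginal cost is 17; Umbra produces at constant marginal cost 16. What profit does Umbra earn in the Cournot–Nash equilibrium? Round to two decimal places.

348.44

Kestrel's profit: π_K = (71 - Q)q_K - (17q_K). Setting ∂π_K/∂q_K = 0: 54 - 2q_K - (q_U) = 0.
Umbra's first-order condition: 55 - 2q_U - (q_K) = 0.
Best responses: q_K = (54 - q_U)/2, q_U = (55 - q_K)/2.
Substituting one into the other gives q_K = 53/3 and q_U = 56/3.
Price P = 71 - 109/3 = 104/3.
Umbra's profit: (104/3 - 16)·(56/3) = 348.4444.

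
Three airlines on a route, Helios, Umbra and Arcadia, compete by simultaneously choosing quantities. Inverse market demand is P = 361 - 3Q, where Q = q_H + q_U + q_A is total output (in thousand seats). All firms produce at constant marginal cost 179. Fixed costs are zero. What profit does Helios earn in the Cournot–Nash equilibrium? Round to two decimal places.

Each firm earns π_i = (361 - 3Q)q_i - 179q_i.
First-order condition (treating rivals' output as given): 182 - 6q_i - 3·Σ_{j≠i} q_j = 0.
By symmetry each firm produces the same amount; substituting Σ_{j≠i} q_j = 2q_i yields q_i = 182/12 = 91/6.
Price P = 361 - 3·(91/2) = 449/2.
Helios's profit: (449/2 - 179)·(91/6) = 690.0833.

690.08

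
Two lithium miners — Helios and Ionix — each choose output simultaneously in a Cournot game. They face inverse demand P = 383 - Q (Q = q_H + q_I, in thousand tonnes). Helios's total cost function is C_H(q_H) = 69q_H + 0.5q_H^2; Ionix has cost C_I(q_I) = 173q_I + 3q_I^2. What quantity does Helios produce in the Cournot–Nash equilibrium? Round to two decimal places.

100.09

Helios's profit: π_H = (383 - Q)q_H - (69q_H + (1/2)q_H²). Setting ∂π_H/∂q_H = 0: 314 - 3q_H - (q_I) = 0.
Ionix's profit: π_I = (383 - Q)q_I - (173q_I + 3q_I²). Setting ∂π_I/∂q_I = 0: 210 - 8q_I - (q_H) = 0.
Rearranging gives the reaction functions q_H = (314 - q_I)/3 and q_I = (210 - q_H)/8.
Solving the pair: q_H = 100.0870, q_I = 316/23.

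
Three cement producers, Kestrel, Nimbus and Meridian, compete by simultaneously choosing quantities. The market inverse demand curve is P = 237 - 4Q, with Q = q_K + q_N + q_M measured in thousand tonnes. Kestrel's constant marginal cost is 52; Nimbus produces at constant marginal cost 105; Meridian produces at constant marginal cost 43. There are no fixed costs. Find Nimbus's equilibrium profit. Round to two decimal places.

4.52

Kestrel's profit: π_K = (237 - 4Q)q_K - (52q_K). Setting ∂π_K/∂q_K = 0: 185 - 8q_K - 4(q_N + q_M) = 0.
Nimbus's first-order condition: 132 - 8q_N - 4(q_K + q_M) = 0.
Meridian's first-order condition: 194 - 8q_M - 4(q_K + q_N) = 0.
Summing all 3 equations gives 511 − 16Q = 0, hence Q = 511/16.
Back-substituting: q_K = (185 − 511/4)/4 = 229/16, q_N = (132 − 511/4)/4 = 17/16, q_M = (194 − 511/4)/4 = 265/16.
Price P = 237 - 4·(511/16) = 437/4.
Nimbus's profit: (437/4 - 105)·(17/16) = 289/64.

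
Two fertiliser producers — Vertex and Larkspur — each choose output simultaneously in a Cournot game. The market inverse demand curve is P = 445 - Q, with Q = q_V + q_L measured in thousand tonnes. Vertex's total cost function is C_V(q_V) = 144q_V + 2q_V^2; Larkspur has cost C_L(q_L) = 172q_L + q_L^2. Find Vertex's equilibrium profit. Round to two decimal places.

Vertex's profit: π_V = (445 - Q)q_V - (144q_V + 2q_V²). Setting ∂π_V/∂q_V = 0: 301 - 6q_V - (q_L) = 0.
Larkspur's profit: π_L = (445 - Q)q_L - (172q_L + q_L²). Setting ∂π_L/∂q_L = 0: 273 - 4q_L - (q_V) = 0.
So q_V = (301 - q_L)/6 and q_L = (273 - q_V)/4.
Solving the pair: q_V = 931/23, q_L = 1337/23.
Price P = 445 - 98.6087 = 346.3913.
Vertex's profit: 346.3913·(931/23) - 144·(931/23) - 2(931/23)² = 4915.4688.

4915.47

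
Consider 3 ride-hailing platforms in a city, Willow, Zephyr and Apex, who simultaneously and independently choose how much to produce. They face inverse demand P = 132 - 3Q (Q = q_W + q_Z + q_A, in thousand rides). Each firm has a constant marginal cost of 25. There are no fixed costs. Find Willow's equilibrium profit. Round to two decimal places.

238.52

A representative firm's profit is π_i = q_i(132 - 3Q) - 25q_i.
First-order condition (treating rivals' output as given): 107 - 6q_i - 3·Σ_{j≠i} q_j = 0.
By symmetry each firm produces the same amount; substituting Σ_{j≠i} q_j = 2q_i yields q_i = 107/12.
Price P = 132 - 3·(107/4) = 207/4.
Willow's profit: (207/4 - 25)·(107/12) = 238.5208.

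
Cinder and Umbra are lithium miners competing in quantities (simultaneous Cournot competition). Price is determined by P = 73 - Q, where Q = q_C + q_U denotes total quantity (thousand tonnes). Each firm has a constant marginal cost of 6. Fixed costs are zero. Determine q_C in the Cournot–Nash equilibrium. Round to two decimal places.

A representative firm's profit is π_i = q_i(73 - Q) - 6q_i.
Setting ∂π_i/∂q_i = 0 with rivals' quantities fixed: 67 - 2q_i - q_j = 0.
By symmetry each firm produces the same amount; substituting q_j = q_i yields q_i = 67/3.

22.33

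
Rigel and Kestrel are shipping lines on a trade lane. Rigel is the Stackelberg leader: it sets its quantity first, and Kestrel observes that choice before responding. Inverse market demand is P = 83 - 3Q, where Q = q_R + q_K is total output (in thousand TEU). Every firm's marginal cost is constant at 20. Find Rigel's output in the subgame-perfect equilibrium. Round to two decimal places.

10.50

Solve by backward induction. Given q_R, the follower Kestrel maximises π_K = (83 - 3q_R - 3q_K)q_K - 20q_K.
∂π_K/∂q_K = 63 - 3q_R - 6q_K = 0 gives the reaction function q_K = (63 - 3q_R)/6.
Rigel substitutes q_K(q_R) into its own profit: π_R = q_R(83 - 3q_R - (63 - 3q_R)/2) - 20q_R = (103/2 - (3/2)q_R)q_R - 20q_R.
The leader's first-order condition 63/2 - 3q_R = 0 yields q_R = 21/2.
Then q_K = (63 - 3·(21/2))/6 = 21/4.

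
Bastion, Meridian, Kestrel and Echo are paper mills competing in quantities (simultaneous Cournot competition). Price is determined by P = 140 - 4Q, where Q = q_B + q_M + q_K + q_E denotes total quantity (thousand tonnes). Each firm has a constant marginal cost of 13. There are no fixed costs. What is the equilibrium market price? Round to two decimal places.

Each firm earns π_i = (140 - 4Q)q_i - 13q_i.
Setting ∂π_i/∂q_i = 0 with rivals' quantities fixed: 127 - 8q_i - 4·Σ_{j≠i} q_j = 0.
With identical firms every q_j equals q_i, so Σ_{j≠i} q_j = 3q_i and 127 = 20q_i, giving q_i = 127/20.
Total output Q = 127/5, so price P = 140 - 4·(127/5) = 192/5.

38.40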